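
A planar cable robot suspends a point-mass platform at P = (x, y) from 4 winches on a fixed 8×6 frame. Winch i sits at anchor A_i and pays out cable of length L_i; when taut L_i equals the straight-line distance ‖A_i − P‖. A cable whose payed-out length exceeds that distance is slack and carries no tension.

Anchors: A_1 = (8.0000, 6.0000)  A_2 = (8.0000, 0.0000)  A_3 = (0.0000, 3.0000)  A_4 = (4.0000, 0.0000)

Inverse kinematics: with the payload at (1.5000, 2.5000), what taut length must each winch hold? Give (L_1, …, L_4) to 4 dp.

L_1 = √((8.0000−1.5000)² + (6.0000−2.5000)²) = 7.3824
L_2 = √((8.0000−1.5000)² + (0.0000−2.5000)²) = 6.9642
L_3 = √((0.0000−1.5000)² + (3.0000−2.5000)²) = 1.5811
L_4 = √((4.0000−1.5000)² + (0.0000−2.5000)²) = 3.5355

(7.3824, 6.9642, 1.5811, 3.5355)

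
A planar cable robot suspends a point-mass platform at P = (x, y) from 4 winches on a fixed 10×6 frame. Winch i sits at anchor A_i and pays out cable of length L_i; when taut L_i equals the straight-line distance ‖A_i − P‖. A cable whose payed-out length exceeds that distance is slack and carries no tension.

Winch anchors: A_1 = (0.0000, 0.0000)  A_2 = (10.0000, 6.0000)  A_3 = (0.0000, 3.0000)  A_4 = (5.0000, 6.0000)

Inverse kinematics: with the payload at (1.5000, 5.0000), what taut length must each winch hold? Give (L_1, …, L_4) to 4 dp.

(5.2202, 8.5586, 2.5000, 3.6401)

L_1 = √((0.0000−1.5000)² + (0.0000−5.0000)²) = 5.2202
L_2 = √((10.0000−1.5000)² + (6.0000−5.0000)²) = 8.5586
L_3 = √((0.0000−1.5000)² + (3.0000−5.0000)²) = 2.5000
L_4 = √((5.0000−1.5000)² + (6.0000−5.0000)²) = 3.6401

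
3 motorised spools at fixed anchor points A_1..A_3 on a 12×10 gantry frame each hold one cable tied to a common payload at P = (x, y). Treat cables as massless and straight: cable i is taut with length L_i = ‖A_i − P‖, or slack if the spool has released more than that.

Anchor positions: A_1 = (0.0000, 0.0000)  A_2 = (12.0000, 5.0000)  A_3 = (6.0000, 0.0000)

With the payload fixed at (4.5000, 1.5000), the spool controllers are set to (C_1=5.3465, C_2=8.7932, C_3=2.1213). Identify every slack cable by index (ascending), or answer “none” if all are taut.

cable 1: L_1 = ‖A_1−P‖ = 4.7434;  C_1 = 5.3465 → slack
cable 2: L_2 = ‖A_2−P‖ = 8.2765;  C_2 = 8.7932 → slack
cable 3: L_3 = ‖A_3−P‖ = 2.1213;  C_3 = 2.1213 → taut

1, 2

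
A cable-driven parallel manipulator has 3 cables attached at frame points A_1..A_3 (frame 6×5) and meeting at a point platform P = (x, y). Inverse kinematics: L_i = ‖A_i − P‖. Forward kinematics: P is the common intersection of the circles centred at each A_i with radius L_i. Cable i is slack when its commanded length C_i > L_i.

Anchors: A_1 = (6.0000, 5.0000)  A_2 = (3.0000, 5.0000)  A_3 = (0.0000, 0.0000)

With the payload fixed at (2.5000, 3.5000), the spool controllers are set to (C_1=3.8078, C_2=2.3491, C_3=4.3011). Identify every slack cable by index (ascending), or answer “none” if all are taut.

2

cable 1: √((3.5000)²+(1.5000)²)=3.8079, C_1=3.8078: taut
cable 2: √((0.5000)²+(1.5000)²)=1.5811, C_2=2.3491: slack
cable 3: √((-2.5000)²+(-3.5000)²)=4.3012, C_3=4.3011: taut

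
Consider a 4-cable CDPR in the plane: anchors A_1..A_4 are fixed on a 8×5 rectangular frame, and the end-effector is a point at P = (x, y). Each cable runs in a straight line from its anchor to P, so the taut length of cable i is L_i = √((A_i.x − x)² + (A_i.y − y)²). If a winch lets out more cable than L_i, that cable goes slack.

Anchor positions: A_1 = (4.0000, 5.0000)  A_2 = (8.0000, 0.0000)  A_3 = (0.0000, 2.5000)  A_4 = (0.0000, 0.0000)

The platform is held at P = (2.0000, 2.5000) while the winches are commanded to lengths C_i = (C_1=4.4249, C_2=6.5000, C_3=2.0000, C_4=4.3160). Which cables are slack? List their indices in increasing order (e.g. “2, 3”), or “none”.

cable 1: √((2.0000)²+(2.5000)²)=3.2016, C_1=4.4249: slack
cable 2: √((6.0000)²+(-2.5000)²)=6.5000, C_2=6.5000: taut
cable 3: √((-2.0000)²+(0.0000)²)=2.0000, C_3=2.0000: taut
cable 4: √((-2.0000)²+(-2.5000)²)=3.2016, C_4=4.3160: slack

1, 4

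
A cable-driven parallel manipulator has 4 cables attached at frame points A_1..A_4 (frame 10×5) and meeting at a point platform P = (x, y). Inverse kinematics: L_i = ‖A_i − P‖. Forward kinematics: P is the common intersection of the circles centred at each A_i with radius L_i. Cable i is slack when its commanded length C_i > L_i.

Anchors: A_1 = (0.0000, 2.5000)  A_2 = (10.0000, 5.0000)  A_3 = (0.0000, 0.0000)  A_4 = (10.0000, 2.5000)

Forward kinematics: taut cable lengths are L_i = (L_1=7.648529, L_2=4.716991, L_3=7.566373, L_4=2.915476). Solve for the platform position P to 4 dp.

expand ‖A_i−P‖²=L_i² and subtract eq 1 (k_i ≔ ‖A_i‖²−L_i²)
k_1 = 0.0000+6.2500−58.5000 = -52.2500
eq1−eq2 → [-20.0000  -5.0000]·P = -155.0000
eq1−eq3 → [0.0000  5.0000]·P = 5.0000
eq1−eq4 → [-20.0000  0.0000]·P = -150.0000
2×2 solve → P = (7.5000, 1.0000)
check cable 4: ‖A_4−P‖² = 8.5000 ≈ L_4² = 8.5000 ✓

(7.5000, 1.0000)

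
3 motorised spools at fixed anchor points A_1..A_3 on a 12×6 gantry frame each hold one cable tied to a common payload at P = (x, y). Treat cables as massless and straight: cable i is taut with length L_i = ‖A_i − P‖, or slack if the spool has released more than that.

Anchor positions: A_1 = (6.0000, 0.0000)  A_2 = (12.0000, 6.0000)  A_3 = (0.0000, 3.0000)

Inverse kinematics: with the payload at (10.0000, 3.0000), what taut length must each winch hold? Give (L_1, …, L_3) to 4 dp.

(5.0000, 3.6056, 10.0000)

L_1 = √((6.0000−10.0000)² + (0.0000−3.0000)²) = 5.0000
L_2 = √((12.0000−10.0000)² + (6.0000−3.0000)²) = 3.6056
L_3 = √((0.0000−10.0000)² + (3.0000−3.0000)²) = 10.0000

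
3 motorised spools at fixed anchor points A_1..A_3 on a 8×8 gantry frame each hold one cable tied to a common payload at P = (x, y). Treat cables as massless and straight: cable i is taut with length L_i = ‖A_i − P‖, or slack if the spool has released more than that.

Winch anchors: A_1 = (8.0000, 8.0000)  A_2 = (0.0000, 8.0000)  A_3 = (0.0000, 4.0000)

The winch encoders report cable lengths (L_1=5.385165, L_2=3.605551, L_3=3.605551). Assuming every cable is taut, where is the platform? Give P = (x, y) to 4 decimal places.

(3.0000, 6.0000)

each cable: (A_i−P)·(A_i−P) = L_i²; let q_i = ‖A_i‖²−L_i²
q_1 = 64.0000+64.0000−29.0000 = 99.0000
row 1: 16.0000x + 0.0000y = 48.0000  (q_2=51.0000)
row 2: 16.0000x + 8.0000y = 96.0000  (q_3=3.0000)
Cramer on rows 1–2 → x = 3.0000, y = 6.0000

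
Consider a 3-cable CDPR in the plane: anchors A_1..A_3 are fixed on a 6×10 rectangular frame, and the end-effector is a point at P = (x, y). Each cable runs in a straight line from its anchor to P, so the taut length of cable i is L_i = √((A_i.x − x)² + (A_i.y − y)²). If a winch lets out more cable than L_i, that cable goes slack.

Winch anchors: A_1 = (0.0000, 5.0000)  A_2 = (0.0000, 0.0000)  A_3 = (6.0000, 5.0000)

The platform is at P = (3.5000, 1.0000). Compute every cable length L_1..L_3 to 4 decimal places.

(5.3151, 3.6401, 4.7170)

cable 1: Δx=-3.5000, Δy=4.0000; L_1 = √(Δx²+Δy²) = 5.3151
cable 2: Δx=-3.5000, Δy=-1.0000; L_2 = √(Δx²+Δy²) = 3.6401
cable 3: Δx=2.5000, Δy=4.0000; L_3 = √(Δx²+Δy²) = 4.7170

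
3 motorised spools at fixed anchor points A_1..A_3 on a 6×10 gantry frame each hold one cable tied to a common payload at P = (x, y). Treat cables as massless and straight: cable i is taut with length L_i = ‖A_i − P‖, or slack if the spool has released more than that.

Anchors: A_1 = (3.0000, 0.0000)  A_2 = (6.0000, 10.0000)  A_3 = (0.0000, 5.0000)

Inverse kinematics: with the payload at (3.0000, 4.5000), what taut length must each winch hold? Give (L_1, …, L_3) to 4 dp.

L_1 = √((3.0000−3.0000)² + (0.0000−4.5000)²) = 4.5000
L_2 = √((6.0000−3.0000)² + (10.0000−4.5000)²) = 6.2650
L_3 = √((0.0000−3.0000)² + (5.0000−4.5000)²) = 3.0414

(4.5000, 6.2650, 3.0414)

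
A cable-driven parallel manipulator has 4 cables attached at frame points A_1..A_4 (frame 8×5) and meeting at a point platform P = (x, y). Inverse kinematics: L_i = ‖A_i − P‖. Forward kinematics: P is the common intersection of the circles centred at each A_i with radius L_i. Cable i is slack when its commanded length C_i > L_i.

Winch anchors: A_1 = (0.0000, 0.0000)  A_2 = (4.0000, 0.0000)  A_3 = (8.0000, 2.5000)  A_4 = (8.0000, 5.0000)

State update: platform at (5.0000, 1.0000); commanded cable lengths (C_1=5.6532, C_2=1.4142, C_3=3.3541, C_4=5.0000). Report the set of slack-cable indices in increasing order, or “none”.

cable 1: √((-5.0000)²+(-1.0000)²)=5.0990, C_1=5.6532: slack
cable 2: √((-1.0000)²+(-1.0000)²)=1.4142, C_2=1.4142: taut
cable 3: √((3.0000)²+(1.5000)²)=3.3541, C_3=3.3541: taut
cable 4: √((3.0000)²+(4.0000)²)=5.0000, C_4=5.0000: taut

1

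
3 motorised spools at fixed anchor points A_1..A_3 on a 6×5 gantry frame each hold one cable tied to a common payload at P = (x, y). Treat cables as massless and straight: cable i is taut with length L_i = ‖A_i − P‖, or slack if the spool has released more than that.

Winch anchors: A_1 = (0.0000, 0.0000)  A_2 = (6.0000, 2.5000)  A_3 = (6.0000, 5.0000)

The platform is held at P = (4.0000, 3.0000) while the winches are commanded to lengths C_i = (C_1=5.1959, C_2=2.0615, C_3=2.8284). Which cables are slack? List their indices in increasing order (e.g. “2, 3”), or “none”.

cable 1: L_1 = ‖A_1−P‖ = 5.0000;  C_1 = 5.1959 → slack
cable 2: L_2 = ‖A_2−P‖ = 2.0616;  C_2 = 2.0615 → taut
cable 3: L_3 = ‖A_3−P‖ = 2.8284;  C_3 = 2.8284 → taut

1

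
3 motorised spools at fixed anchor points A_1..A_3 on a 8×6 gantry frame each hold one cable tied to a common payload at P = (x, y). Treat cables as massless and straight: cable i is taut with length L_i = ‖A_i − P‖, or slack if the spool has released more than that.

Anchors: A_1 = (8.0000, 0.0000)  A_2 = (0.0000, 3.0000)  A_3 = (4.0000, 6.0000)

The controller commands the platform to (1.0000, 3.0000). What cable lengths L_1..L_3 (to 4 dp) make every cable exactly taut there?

L_1 = √((8.0000−1.0000)² + (0.0000−3.0000)²) = 7.6158
L_2 = √((0.0000−1.0000)² + (3.0000−3.0000)²) = 1.0000
L_3 = √((4.0000−1.0000)² + (6.0000−3.0000)²) = 4.2426

(7.6158, 1.0000, 4.2426)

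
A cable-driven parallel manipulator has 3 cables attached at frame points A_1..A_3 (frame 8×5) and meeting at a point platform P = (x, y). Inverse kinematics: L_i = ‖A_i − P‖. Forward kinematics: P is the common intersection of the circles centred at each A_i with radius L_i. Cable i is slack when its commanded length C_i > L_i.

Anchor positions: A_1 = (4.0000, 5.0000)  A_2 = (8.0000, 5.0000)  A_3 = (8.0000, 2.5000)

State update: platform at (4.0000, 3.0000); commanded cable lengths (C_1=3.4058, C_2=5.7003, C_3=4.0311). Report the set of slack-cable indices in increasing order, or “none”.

1, 2

cable 1: L_1 = ‖A_1−P‖ = 2.0000;  C_1 = 3.4058 → slack
cable 2: L_2 = ‖A_2−P‖ = 4.4721;  C_2 = 5.7003 → slack
cable 3: L_3 = ‖A_3−P‖ = 4.0311;  C_3 = 4.0311 → taut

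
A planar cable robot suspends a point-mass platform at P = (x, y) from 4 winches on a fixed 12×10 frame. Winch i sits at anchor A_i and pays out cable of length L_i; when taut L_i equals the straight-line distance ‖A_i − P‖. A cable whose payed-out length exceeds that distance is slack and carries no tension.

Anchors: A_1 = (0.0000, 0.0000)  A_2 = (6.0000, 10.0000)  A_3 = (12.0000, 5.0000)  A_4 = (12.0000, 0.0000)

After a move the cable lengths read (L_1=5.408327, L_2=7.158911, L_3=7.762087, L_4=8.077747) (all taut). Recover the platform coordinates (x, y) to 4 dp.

circle eqns → linear via eq_j − eq_1; set q_j = A_j·A_j − L_j²
q_1 = 0.0000+0.0000−29.2500 = -29.2500
-12.0000·x − 20.0000·y = q_1−q_2 = -114.0000
-24.0000·x − 10.0000·y = q_1−q_3 = -138.0000
-24.0000·x + 0.0000·y = q_1−q_4 = -108.0000
solve first two rows → x=4.5000, y=3.0000
check cable 4: ‖A_4−P‖² = 65.2500 ≈ L_4² = 65.2500 ✓

(4.5000, 3.0000)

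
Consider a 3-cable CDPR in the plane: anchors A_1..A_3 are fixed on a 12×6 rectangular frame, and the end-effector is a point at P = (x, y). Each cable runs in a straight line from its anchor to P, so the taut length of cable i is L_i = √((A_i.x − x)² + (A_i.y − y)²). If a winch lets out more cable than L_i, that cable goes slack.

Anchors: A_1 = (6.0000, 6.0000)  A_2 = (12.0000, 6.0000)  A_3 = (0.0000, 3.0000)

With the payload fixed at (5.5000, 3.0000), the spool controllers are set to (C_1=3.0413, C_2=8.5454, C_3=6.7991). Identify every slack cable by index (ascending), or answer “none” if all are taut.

cable 1: √((0.5000)²+(3.0000)²)=3.0414, C_1=3.0413: taut
cable 2: √((6.5000)²+(3.0000)²)=7.1589, C_2=8.5454: slack
cable 3: √((-5.5000)²+(0.0000)²)=5.5000, C_3=6.7991: slack

2, 3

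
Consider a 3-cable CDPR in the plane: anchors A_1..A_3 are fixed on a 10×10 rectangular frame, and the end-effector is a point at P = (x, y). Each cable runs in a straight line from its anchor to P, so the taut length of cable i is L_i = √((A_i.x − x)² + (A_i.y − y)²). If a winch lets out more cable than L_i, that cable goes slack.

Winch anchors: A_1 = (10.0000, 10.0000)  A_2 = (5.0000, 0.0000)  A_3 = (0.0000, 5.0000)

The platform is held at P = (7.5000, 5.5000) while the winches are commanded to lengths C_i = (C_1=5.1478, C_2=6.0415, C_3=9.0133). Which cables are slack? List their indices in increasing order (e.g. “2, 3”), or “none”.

i=1: geometric 5.1478 vs commanded 5.1478 ⇒ taut
i=2: geometric 6.0415 vs commanded 6.0415 ⇒ taut
i=3: geometric 7.5166 vs commanded 9.0133 ⇒ slack

3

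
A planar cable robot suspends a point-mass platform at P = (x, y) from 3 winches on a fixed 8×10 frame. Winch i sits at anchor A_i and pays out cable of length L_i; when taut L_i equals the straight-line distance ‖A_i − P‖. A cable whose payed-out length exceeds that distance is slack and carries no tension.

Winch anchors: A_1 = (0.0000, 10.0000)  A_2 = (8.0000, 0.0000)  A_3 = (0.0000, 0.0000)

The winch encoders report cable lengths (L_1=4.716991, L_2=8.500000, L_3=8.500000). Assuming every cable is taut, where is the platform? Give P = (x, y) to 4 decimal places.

(4.0000, 7.5000)

circle eqns → linear via eq_j − eq_1; set c_j = A_j·A_j − L_j²
c_1 = 0.0000+100.0000−22.2500 = 77.7500
-16.0000·x + 20.0000·y = c_1−c_2 = 86.0000
0.0000·x + 20.0000·y = c_1−c_3 = 150.0000
solve first two rows → x=4.0000, y=7.5000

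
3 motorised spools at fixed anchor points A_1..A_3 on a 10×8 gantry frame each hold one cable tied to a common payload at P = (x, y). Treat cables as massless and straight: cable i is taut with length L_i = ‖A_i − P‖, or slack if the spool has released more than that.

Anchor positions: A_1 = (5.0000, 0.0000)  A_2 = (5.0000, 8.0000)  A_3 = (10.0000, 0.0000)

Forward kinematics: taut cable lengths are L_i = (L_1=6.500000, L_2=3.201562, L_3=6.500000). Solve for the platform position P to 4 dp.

expand ‖A_i−P‖²=L_i² and subtract eq 1 (c_i ≔ ‖A_i‖²−L_i²)
c_1 = 25.0000+0.0000−42.2500 = -17.2500
eq1−eq2 → [0.0000  -16.0000]·P = -96.0000
eq1−eq3 → [-10.0000  0.0000]·P = -75.0000
2×2 solve → P = (7.5000, 6.0000)

(7.5000, 6.0000)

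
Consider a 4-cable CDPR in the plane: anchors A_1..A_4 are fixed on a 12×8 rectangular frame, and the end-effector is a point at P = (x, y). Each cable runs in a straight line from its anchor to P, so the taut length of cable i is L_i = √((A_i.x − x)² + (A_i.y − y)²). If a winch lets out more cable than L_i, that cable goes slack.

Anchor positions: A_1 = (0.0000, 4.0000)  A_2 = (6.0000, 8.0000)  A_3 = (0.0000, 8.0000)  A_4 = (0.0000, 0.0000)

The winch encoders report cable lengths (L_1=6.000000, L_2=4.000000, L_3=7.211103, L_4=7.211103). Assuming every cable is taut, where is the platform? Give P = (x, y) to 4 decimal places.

(6.0000, 4.0000)

each cable: (A_i−P)·(A_i−P) = L_i²; let k_i = ‖A_i‖²−L_i²
k_1 = 0.0000+16.0000−36.0000 = -20.0000
row 1: -12.0000x − 8.0000y = -104.0000  (k_2=84.0000)
row 2: 0.0000x − 8.0000y = -32.0000  (k_3=12.0000)
row 3: 0.0000x + 8.0000y = 32.0000  (k_4=-52.0000)
Cramer on rows 1–2 → x = 6.0000, y = 4.0000
check cable 4: ‖A_4−P‖² = 52.0000 ≈ L_4² = 52.0000 ✓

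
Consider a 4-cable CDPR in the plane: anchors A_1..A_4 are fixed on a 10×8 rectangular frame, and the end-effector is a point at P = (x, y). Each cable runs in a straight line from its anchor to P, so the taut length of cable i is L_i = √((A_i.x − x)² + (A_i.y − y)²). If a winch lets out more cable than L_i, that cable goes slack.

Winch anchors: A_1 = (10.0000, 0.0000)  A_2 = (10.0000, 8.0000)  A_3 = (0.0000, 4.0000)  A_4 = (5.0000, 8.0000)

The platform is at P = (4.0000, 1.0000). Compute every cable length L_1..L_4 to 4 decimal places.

cable 1: Δx=6.0000, Δy=-1.0000; L_1 = √(Δx²+Δy²) = 6.0828
cable 2: Δx=6.0000, Δy=7.0000; L_2 = √(Δx²+Δy²) = 9.2195
cable 3: Δx=-4.0000, Δy=3.0000; L_3 = √(Δx²+Δy²) = 5.0000
cable 4: Δx=1.0000, Δy=7.0000; L_4 = √(Δx²+Δy²) = 7.0711

(6.0828, 9.2195, 5.0000, 7.0711)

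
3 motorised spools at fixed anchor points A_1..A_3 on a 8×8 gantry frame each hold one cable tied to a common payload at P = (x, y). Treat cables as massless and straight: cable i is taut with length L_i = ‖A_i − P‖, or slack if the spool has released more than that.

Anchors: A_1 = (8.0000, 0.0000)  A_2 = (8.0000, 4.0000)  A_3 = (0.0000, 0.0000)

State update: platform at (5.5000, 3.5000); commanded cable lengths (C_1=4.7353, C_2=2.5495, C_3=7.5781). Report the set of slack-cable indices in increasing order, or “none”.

cable 1: √((2.5000)²+(-3.5000)²)=4.3012, C_1=4.7353: slack
cable 2: √((2.5000)²+(0.5000)²)=2.5495, C_2=2.5495: taut
cable 3: √((-5.5000)²+(-3.5000)²)=6.5192, C_3=7.5781: slack

1, 3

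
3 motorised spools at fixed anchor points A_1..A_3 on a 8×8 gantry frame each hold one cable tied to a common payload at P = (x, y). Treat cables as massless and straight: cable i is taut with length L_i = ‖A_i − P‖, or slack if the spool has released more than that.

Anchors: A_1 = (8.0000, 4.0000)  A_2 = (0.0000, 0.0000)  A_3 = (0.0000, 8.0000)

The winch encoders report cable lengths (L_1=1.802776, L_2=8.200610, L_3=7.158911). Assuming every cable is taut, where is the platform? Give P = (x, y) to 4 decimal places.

(6.5000, 5.0000)

expand ‖A_i−P‖²=L_i² and subtract eq 1 (k_i ≔ ‖A_i‖²−L_i²)
k_1 = 64.0000+16.0000−3.2500 = 76.7500
eq1−eq2 → [16.0000  8.0000]·P = 144.0000
eq1−eq3 → [16.0000  -8.0000]·P = 64.0000
2×2 solve → P = (6.5000, 5.0000)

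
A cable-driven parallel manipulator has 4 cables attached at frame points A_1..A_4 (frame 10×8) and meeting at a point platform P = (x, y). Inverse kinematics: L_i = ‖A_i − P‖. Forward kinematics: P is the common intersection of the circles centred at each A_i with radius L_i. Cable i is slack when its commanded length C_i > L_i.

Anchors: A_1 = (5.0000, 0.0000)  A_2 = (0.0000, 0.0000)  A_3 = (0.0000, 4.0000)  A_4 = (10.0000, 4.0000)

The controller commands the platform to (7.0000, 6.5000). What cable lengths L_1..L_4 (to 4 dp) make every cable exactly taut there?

L_1: Δ = A_1−P = (-2.0000, -6.5000) → ‖Δ‖ = √46.2500 = 6.8007
L_2: Δ = A_2−P = (-7.0000, -6.5000) → ‖Δ‖ = √91.2500 = 9.5525
L_3: Δ = A_3−P = (-7.0000, -2.5000) → ‖Δ‖ = √55.2500 = 7.4330
L_4: Δ = A_4−P = (3.0000, -2.5000) → ‖Δ‖ = √15.2500 = 3.9051

(6.8007, 9.5525, 7.4330, 3.9051)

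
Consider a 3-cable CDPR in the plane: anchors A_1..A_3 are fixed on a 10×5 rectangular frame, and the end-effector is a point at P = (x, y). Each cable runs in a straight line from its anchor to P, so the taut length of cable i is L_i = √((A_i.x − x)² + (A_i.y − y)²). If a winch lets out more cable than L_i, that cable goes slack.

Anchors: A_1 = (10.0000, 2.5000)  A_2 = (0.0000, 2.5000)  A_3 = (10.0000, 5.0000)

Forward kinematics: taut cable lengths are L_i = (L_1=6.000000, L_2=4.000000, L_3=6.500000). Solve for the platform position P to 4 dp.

(4.0000, 2.5000)

expand ‖A_i−P‖²=L_i² and subtract eq 1 (c_i ≔ ‖A_i‖²−L_i²)
c_1 = 100.0000+6.2500−36.0000 = 70.2500
eq1−eq2 → [20.0000  0.0000]·P = 80.0000
eq1−eq3 → [0.0000  -5.0000]·P = -12.5000
2×2 solve → P = (4.0000, 2.5000)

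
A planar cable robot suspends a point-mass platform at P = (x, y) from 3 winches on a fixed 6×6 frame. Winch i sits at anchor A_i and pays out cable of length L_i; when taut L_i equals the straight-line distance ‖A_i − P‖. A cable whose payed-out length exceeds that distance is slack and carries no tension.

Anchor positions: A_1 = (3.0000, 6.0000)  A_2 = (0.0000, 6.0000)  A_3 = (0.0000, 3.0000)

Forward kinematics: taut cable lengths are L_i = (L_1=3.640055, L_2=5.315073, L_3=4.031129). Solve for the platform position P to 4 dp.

expand ‖A_i−P‖²=L_i² and subtract eq 1 (c_i ≔ ‖A_i‖²−L_i²)
c_1 = 9.0000+36.0000−13.2500 = 31.7500
eq1−eq2 → [6.0000  0.0000]·P = 24.0000
eq1−eq3 → [6.0000  6.0000]·P = 39.0000
2×2 solve → P = (4.0000, 2.5000)

(4.0000, 2.5000)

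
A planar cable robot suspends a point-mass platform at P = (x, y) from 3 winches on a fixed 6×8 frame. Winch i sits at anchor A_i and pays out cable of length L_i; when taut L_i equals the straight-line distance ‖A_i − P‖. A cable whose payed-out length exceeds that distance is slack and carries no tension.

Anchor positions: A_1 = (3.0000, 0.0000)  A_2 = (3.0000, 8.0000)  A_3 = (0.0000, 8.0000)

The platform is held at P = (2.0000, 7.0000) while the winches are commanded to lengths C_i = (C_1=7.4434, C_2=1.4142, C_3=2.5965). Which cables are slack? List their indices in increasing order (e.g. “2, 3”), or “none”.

1, 3

i=1: geometric 7.0711 vs commanded 7.4434 ⇒ slack
i=2: geometric 1.4142 vs commanded 1.4142 ⇒ taut
i=3: geometric 2.2361 vs commanded 2.5965 ⇒ slack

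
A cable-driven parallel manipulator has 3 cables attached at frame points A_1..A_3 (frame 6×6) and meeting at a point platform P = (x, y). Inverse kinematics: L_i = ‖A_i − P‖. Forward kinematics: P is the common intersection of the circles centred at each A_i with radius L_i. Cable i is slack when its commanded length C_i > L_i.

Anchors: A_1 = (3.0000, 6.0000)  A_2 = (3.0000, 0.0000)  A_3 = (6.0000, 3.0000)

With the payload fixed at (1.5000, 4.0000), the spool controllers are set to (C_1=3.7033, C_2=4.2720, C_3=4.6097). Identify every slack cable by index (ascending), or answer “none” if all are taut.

cable 1: L_1 = ‖A_1−P‖ = 2.5000;  C_1 = 3.7033 → slack
cable 2: L_2 = ‖A_2−P‖ = 4.2720;  C_2 = 4.2720 → taut
cable 3: L_3 = ‖A_3−P‖ = 4.6098;  C_3 = 4.6097 → taut

1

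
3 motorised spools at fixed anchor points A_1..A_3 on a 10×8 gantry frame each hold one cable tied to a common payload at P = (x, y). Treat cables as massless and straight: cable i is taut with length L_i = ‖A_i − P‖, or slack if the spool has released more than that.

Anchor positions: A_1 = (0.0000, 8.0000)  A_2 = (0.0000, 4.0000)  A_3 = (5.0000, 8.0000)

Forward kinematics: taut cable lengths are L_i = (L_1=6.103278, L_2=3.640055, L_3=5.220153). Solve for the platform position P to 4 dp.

(3.5000, 3.0000)

expand ‖A_i−P‖²=L_i² and subtract eq 1 (k_i ≔ ‖A_i‖²−L_i²)
k_1 = 0.0000+64.0000−37.2500 = 26.7500
eq1−eq2 → [0.0000  8.0000]·P = 24.0000
eq1−eq3 → [-10.0000  0.0000]·P = -35.0000
2×2 solve → P = (3.5000, 3.0000)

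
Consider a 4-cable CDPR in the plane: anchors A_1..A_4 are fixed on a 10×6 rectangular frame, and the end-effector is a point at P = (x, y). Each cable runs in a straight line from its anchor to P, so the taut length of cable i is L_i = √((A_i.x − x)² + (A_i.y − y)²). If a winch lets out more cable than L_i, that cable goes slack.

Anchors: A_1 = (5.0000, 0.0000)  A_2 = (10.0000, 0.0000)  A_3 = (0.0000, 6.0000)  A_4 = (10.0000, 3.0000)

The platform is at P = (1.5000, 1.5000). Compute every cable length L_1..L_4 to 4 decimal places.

cable 1: Δx=3.5000, Δy=-1.5000; L_1 = √(Δx²+Δy²) = 3.8079
cable 2: Δx=8.5000, Δy=-1.5000; L_2 = √(Δx²+Δy²) = 8.6313
cable 3: Δx=-1.5000, Δy=4.5000; L_3 = √(Δx²+Δy²) = 4.7434
cable 4: Δx=8.5000, Δy=1.5000; L_4 = √(Δx²+Δy²) = 8.6313

(3.8079, 8.6313, 4.7434, 8.6313)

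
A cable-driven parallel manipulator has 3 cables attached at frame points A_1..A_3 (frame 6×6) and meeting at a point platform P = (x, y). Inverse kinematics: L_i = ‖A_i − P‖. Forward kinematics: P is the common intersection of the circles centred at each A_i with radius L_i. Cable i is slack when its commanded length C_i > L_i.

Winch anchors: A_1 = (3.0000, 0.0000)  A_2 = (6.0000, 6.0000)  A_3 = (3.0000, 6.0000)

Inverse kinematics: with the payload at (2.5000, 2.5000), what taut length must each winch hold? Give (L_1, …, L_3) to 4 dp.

L_1 = √((3.0000−2.5000)² + (0.0000−2.5000)²) = 2.5495
L_2 = √((6.0000−2.5000)² + (6.0000−2.5000)²) = 4.9497
L_3 = √((3.0000−2.5000)² + (6.0000−2.5000)²) = 3.5355

(2.5495, 4.9497, 3.5355)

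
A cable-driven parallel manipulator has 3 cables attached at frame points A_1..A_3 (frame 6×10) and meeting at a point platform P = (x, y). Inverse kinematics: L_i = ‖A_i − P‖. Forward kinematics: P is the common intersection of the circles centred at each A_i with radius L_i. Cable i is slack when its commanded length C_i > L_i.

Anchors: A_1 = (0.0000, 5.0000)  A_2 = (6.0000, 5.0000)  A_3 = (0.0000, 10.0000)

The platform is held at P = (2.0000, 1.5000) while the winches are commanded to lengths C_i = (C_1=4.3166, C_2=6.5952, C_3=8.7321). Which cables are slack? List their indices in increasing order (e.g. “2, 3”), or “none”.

1, 2

cable 1: L_1 = ‖A_1−P‖ = 4.0311;  C_1 = 4.3166 → slack
cable 2: L_2 = ‖A_2−P‖ = 5.3151;  C_2 = 6.5952 → slack
cable 3: L_3 = ‖A_3−P‖ = 8.7321;  C_3 = 8.7321 → taut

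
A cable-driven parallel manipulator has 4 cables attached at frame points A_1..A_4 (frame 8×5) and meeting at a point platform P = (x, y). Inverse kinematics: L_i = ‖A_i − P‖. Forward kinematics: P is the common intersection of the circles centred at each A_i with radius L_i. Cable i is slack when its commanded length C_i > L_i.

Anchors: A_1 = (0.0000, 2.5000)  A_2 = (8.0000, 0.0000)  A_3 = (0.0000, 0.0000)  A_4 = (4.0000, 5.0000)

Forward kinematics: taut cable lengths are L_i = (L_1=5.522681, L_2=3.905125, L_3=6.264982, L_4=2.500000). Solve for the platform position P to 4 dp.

each cable: (A_i−P)·(A_i−P) = L_i²; let k_i = ‖A_i‖²−L_i²
k_1 = 0.0000+6.2500−30.5000 = -24.2500
row 1: -16.0000x + 5.0000y = -73.0000  (k_2=48.7500)
row 2: 0.0000x + 5.0000y = 15.0000  (k_3=-39.2500)
row 3: -8.0000x − 5.0000y = -59.0000  (k_4=34.7500)
Cramer on rows 1–2 → x = 5.5000, y = 3.0000
check cable 4: ‖A_4−P‖² = 6.2500 ≈ L_4² = 6.2500 ✓

(5.5000, 3.0000)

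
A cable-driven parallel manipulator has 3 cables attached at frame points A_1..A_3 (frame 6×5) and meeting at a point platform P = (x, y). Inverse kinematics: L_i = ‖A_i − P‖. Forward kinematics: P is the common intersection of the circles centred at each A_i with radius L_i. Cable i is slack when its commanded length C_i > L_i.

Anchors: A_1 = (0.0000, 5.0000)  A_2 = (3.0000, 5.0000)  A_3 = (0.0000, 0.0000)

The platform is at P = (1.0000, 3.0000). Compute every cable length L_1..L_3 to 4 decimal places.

(2.2361, 2.8284, 3.1623)

L_1 = √((0.0000−1.0000)² + (5.0000−3.0000)²) = 2.2361
L_2 = √((3.0000−1.0000)² + (5.0000−3.0000)²) = 2.8284
L_3 = √((0.0000−1.0000)² + (0.0000−3.0000)²) = 3.1623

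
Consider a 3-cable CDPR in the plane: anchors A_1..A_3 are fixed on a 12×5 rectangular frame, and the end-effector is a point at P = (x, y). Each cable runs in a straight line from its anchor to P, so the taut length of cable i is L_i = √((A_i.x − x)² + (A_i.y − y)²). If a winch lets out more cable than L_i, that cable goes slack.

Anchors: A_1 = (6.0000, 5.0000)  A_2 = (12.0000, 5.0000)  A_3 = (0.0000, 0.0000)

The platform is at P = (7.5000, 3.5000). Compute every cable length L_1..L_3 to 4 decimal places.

(2.1213, 4.7434, 8.2765)

cable 1: Δx=-1.5000, Δy=1.5000; L_1 = √(Δx²+Δy²) = 2.1213
cable 2: Δx=4.5000, Δy=1.5000; L_2 = √(Δx²+Δy²) = 4.7434
cable 3: Δx=-7.5000, Δy=-3.5000; L_3 = √(Δx²+Δy²) = 8.2765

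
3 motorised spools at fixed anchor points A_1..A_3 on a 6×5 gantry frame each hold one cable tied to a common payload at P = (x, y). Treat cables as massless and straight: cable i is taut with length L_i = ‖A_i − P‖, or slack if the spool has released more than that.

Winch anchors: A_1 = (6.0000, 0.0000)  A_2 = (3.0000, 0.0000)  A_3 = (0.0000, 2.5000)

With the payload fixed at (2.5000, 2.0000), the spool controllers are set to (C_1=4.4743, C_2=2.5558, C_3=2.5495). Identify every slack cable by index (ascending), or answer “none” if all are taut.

1, 2

cable 1: √((3.5000)²+(-2.0000)²)=4.0311, C_1=4.4743: slack
cable 2: √((0.5000)²+(-2.0000)²)=2.0616, C_2=2.5558: slack
cable 3: √((-2.5000)²+(0.5000)²)=2.5495, C_3=2.5495: taut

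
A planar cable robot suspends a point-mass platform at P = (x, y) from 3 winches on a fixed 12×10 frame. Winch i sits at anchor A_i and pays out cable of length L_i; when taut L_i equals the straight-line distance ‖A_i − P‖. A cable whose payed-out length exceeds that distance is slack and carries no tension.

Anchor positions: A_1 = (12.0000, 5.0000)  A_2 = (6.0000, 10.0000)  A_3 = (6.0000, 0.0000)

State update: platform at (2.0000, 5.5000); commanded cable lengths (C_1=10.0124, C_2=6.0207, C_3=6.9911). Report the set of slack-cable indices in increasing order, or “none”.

3

cable 1: L_1 = ‖A_1−P‖ = 10.0125;  C_1 = 10.0124 → taut
cable 2: L_2 = ‖A_2−P‖ = 6.0208;  C_2 = 6.0207 → taut
cable 3: L_3 = ‖A_3−P‖ = 6.8007;  C_3 = 6.9911 → slack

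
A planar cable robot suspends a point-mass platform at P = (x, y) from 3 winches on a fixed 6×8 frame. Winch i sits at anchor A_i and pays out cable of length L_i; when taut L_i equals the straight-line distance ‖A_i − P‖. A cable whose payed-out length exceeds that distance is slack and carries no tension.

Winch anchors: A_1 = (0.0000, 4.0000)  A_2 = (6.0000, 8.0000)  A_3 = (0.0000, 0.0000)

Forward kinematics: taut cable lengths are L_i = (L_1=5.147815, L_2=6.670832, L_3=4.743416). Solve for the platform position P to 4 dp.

(4.5000, 1.5000)

each cable: (A_i−P)·(A_i−P) = L_i²; let c_i = ‖A_i‖²−L_i²
c_1 = 0.0000+16.0000−26.5000 = -10.5000
row 1: -12.0000x − 8.0000y = -66.0000  (c_2=55.5000)
row 2: 0.0000x + 8.0000y = 12.0000  (c_3=-22.5000)
Cramer on rows 1–2 → x = 4.5000, y = 1.5000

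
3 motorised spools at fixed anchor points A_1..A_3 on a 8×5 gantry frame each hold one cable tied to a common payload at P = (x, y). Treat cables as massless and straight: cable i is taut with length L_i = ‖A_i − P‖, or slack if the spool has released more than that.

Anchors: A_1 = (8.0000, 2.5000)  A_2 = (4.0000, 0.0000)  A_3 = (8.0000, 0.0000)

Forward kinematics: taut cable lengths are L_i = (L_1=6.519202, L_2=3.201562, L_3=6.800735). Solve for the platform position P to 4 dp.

expand ‖A_i−P‖²=L_i² and subtract eq 1 (k_i ≔ ‖A_i‖²−L_i²)
k_1 = 64.0000+6.2500−42.5000 = 27.7500
eq1−eq2 → [8.0000  5.0000]·P = 22.0000
eq1−eq3 → [0.0000  5.0000]·P = 10.0000
2×2 solve → P = (1.5000, 2.0000)

(1.5000, 2.0000)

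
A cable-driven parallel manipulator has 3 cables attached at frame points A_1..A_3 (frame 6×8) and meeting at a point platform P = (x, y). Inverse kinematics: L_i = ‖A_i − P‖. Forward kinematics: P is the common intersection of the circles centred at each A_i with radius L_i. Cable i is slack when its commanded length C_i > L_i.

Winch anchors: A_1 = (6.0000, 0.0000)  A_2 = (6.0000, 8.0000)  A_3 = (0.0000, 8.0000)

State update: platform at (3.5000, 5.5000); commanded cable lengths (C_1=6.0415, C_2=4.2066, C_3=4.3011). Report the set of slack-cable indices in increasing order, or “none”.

2

i=1: geometric 6.0415 vs commanded 6.0415 ⇒ taut
i=2: geometric 3.5355 vs commanded 4.2066 ⇒ slack
i=3: geometric 4.3012 vs commanded 4.3011 ⇒ taut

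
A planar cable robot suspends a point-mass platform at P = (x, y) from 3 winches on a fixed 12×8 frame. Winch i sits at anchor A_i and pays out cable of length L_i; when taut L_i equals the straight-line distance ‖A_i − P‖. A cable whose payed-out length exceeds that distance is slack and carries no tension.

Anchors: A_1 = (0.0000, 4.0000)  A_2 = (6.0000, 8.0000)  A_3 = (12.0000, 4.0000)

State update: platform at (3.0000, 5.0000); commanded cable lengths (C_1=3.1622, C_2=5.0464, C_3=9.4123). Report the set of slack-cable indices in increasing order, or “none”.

2, 3

cable 1: √((-3.0000)²+(-1.0000)²)=3.1623, C_1=3.1622: taut
cable 2: √((3.0000)²+(3.0000)²)=4.2426, C_2=5.0464: slack
cable 3: √((9.0000)²+(-1.0000)²)=9.0554, C_3=9.4123: slack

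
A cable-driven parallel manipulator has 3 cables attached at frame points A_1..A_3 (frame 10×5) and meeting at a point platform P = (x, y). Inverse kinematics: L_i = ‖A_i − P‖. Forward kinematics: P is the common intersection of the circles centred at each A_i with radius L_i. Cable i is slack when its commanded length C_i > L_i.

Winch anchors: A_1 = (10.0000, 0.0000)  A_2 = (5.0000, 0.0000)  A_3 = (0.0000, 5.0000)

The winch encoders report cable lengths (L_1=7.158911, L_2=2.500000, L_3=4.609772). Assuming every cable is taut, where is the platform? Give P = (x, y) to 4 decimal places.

circle eqns → linear via eq_j − eq_1; set k_j = A_j·A_j − L_j²
k_1 = 100.0000+0.0000−51.2500 = 48.7500
10.0000·x + 0.0000·y = k_1−k_2 = 30.0000
20.0000·x − 10.0000·y = k_1−k_3 = 45.0000
solve first two rows → x=3.0000, y=1.5000

(3.0000, 1.5000)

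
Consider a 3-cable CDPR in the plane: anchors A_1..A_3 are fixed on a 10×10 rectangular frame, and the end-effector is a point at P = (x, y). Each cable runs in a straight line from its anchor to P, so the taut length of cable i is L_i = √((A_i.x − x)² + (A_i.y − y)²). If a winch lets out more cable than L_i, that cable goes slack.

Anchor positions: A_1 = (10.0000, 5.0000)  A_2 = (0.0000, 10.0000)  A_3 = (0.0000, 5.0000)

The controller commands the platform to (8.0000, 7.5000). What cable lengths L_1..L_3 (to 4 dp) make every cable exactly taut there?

L_1: Δ = A_1−P = (2.0000, -2.5000) → ‖Δ‖ = √10.2500 = 3.2016
L_2: Δ = A_2−P = (-8.0000, 2.5000) → ‖Δ‖ = √70.2500 = 8.3815
L_3: Δ = A_3−P = (-8.0000, -2.5000) → ‖Δ‖ = √70.2500 = 8.3815

(3.2016, 8.3815, 8.3815)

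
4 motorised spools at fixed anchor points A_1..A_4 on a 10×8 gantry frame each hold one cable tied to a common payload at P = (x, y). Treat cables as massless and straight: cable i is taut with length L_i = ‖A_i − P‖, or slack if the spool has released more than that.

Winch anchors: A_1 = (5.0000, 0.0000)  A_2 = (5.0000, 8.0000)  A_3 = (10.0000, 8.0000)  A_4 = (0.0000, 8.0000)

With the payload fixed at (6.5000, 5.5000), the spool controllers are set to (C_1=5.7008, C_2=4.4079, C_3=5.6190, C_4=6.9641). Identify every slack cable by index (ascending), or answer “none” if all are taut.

i=1: geometric 5.7009 vs commanded 5.7008 ⇒ taut
i=2: geometric 2.9155 vs commanded 4.4079 ⇒ slack
i=3: geometric 4.3012 vs commanded 5.6190 ⇒ slack
i=4: geometric 6.9642 vs commanded 6.9641 ⇒ taut

2, 3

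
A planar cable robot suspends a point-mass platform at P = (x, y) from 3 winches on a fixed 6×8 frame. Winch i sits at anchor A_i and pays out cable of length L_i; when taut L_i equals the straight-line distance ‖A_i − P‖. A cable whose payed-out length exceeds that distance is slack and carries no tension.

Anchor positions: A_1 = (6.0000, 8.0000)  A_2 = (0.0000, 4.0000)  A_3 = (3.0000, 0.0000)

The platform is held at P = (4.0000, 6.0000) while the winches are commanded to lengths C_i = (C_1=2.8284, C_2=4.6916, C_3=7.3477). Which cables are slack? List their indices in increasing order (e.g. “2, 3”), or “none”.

i=1: geometric 2.8284 vs commanded 2.8284 ⇒ taut
i=2: geometric 4.4721 vs commanded 4.6916 ⇒ slack
i=3: geometric 6.0828 vs commanded 7.3477 ⇒ slack

2, 3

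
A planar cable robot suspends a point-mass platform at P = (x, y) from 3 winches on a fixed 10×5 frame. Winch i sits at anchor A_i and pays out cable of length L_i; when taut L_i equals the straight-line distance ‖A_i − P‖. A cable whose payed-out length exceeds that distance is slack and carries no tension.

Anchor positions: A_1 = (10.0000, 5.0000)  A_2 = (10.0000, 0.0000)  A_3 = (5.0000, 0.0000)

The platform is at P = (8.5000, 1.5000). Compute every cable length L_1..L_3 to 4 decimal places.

cable 1: Δx=1.5000, Δy=3.5000; L_1 = √(Δx²+Δy²) = 3.8079
cable 2: Δx=1.5000, Δy=-1.5000; L_2 = √(Δx²+Δy²) = 2.1213
cable 3: Δx=-3.5000, Δy=-1.5000; L_3 = √(Δx²+Δy²) = 3.8079

(3.8079, 2.1213, 3.8079)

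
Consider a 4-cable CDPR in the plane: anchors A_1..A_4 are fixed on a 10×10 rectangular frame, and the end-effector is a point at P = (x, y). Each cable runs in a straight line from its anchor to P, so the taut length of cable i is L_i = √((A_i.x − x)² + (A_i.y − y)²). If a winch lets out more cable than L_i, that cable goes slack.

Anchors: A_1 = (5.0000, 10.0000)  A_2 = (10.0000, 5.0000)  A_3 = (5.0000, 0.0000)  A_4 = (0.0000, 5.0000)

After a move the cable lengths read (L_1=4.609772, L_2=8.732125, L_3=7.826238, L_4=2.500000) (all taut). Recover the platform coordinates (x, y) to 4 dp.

(1.5000, 7.0000)

expand ‖A_i−P‖²=L_i² and subtract eq 1 (q_i ≔ ‖A_i‖²−L_i²)
q_1 = 25.0000+100.0000−21.2500 = 103.7500
eq1−eq2 → [-10.0000  10.0000]·P = 55.0000
eq1−eq3 → [0.0000  20.0000]·P = 140.0000
eq1−eq4 → [10.0000  10.0000]·P = 85.0000
2×2 solve → P = (1.5000, 7.0000)
check cable 4: ‖A_4−P‖² = 6.2500 ≈ L_4² = 6.2500 ✓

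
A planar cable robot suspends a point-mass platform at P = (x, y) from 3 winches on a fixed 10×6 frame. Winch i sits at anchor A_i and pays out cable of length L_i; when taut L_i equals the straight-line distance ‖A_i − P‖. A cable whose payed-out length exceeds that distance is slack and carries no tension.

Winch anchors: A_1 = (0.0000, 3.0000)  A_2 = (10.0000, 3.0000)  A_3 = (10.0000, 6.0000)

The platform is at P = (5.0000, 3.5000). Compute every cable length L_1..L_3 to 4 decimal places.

L_1 = √((0.0000−5.0000)² + (3.0000−3.5000)²) = 5.0249
L_2 = √((10.0000−5.0000)² + (3.0000−3.5000)²) = 5.0249
L_3 = √((10.0000−5.0000)² + (6.0000−3.5000)²) = 5.5902

(5.0249, 5.0249, 5.5902)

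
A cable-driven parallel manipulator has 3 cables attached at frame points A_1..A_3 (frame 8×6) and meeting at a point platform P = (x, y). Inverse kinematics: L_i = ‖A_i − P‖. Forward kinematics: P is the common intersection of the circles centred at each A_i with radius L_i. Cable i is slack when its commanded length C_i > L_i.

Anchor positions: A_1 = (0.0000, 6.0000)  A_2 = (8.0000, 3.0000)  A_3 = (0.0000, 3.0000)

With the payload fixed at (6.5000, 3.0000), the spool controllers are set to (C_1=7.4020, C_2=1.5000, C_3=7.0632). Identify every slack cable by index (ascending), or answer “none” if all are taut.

cable 1: L_1 = ‖A_1−P‖ = 7.1589;  C_1 = 7.4020 → slack
cable 2: L_2 = ‖A_2−P‖ = 1.5000;  C_2 = 1.5000 → taut
cable 3: L_3 = ‖A_3−P‖ = 6.5000;  C_3 = 7.0632 → slack

1, 3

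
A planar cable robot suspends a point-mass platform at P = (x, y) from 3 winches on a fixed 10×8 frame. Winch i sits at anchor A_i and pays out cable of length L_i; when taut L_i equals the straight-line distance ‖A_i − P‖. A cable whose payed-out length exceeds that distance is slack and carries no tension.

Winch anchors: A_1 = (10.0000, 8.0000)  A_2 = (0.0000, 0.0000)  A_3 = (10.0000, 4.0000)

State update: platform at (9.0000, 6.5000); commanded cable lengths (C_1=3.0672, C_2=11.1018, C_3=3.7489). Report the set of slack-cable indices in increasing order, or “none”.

i=1: geometric 1.8028 vs commanded 3.0672 ⇒ slack
i=2: geometric 11.1018 vs commanded 11.1018 ⇒ taut
i=3: geometric 2.6926 vs commanded 3.7489 ⇒ slack

1, 3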